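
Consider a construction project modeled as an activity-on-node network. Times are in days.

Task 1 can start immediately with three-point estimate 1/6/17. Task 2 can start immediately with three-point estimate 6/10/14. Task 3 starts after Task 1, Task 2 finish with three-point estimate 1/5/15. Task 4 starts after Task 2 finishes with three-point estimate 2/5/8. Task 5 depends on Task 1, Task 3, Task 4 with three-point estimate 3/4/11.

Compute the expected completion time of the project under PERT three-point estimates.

21 days

te_Task 1 = (1 + 4·6 + 17)/6 = 42/6 = 7
te_Task 2 = (6 + 4·10 + 14)/6 = 60/6 = 10
te_Task 3 = (1 + 4·5 + 15)/6 = 36/6 = 6
te_Task 4 = (2 + 4·5 + 8)/6 = 30/6 = 5
te_Task 5 = (3 + 4·4 + 11)/6 = 30/6 = 5

Forward pass:
ES_Task 1 = 0; EF_Task 1 = 7
ES_Task 2 = 0; EF_Task 2 = 10
ES_Task 3 = max(EF_Task 1=7, EF_Task 2=10) = 10; EF_Task 3 = 10+6 = 16
ES_Task 4 = 10; EF_Task 4 = 10+5 = 15
ES_Task 5 = max(EF_Task 1=7, EF_Task 3=16, EF_Task 4=15) = 16; EF_Task 5 = 16+5 = 21
Expected project duration μ = 21 days. Critical path: Task 2 → Task 3 → Task 5.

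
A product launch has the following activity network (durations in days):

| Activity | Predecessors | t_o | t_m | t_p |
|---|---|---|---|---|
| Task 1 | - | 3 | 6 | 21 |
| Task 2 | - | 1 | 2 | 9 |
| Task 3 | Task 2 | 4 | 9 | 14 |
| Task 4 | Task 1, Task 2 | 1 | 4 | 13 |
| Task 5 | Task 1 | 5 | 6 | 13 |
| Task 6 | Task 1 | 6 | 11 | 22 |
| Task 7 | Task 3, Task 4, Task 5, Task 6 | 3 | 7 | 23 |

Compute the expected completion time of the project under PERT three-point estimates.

29 days

te_Task 1 = (3 + 4·6 + 21)/6 = 48/6 = 8
te_Task 2 = (1 + 4·2 + 9)/6 = 18/6 = 3
te_Task 3 = (4 + 4·9 + 14)/6 = 54/6 = 9
te_Task 4 = (1 + 4·4 + 13)/6 = 30/6 = 5
te_Task 5 = (5 + 4·6 + 13)/6 = 42/6 = 7
te_Task 6 = (6 + 4·11 + 22)/6 = 72/6 = 12
te_Task 7 = (3 + 4·7 + 23)/6 = 54/6 = 9

Forward pass:
ES_Task 1 = 0; EF_Task 1 = 8
ES_Task 2 = 0; EF_Task 2 = 3
ES_Task 3 = 3; EF_Task 3 = 3+9 = 12
ES_Task 4 = max(EF_Task 1=8, EF_Task 2=3) = 8; EF_Task 4 = 8+5 = 13
ES_Task 5 = 8; EF_Task 5 = 8+7 = 15
ES_Task 6 = 8; EF_Task 6 = 8+12 = 20
ES_Task 7 = max(EF_Task 3=12, EF_Task 4=13, EF_Task 5=15, EF_Task 6=20) = 20; EF_Task 7 = 20+9 = 29
Expected project duration μ = 29 days. Critical path: Task 1 → Task 6 → Task 7.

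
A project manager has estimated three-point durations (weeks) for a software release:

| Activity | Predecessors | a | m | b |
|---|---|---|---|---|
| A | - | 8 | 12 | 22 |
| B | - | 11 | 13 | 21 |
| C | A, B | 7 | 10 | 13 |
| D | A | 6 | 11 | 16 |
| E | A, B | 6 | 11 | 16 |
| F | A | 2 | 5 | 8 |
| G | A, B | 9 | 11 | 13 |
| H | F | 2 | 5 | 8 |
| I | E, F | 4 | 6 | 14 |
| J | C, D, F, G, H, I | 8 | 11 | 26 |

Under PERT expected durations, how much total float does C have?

te_A = (8 + 4·12 + 22)/6 = 78/6 = 13
te_B = (11 + 4·13 + 21)/6 = 84/6 = 14
te_C = (7 + 4·10 + 13)/6 = 60/6 = 10
te_D = (6 + 4·11 + 16)/6 = 66/6 = 11
te_E = (6 + 4·11 + 16)/6 = 66/6 = 11
te_F = (2 + 4·5 + 8)/6 = 30/6 = 5
te_G = (9 + 4·11 + 13)/6 = 66/6 = 11
te_H = (2 + 4·5 + 8)/6 = 30/6 = 5
te_I = (4 + 4·6 + 14)/6 = 42/6 = 7
te_J = (8 + 4·11 + 26)/6 = 78/6 = 13

Forward pass:
ES_A = 0; EF_A = 13
ES_B = 0; EF_B = 14
ES_C = max(EF_A=13, EF_B=14) = 14; EF_C = 14+10 = 24
ES_D = 13; EF_D = 13+11 = 24
ES_E = max(EF_A=13, EF_B=14) = 14; EF_E = 14+11 = 25
ES_F = 13; EF_F = 13+5 = 18
ES_G = max(EF_A=13, EF_B=14) = 14; EF_G = 14+11 = 25
ES_H = 18; EF_H = 18+5 = 23
ES_I = max(EF_E=25, EF_F=18) = 25; EF_I = 25+7 = 32
ES_J = max(EF_C=24, EF_D=24, EF_F=18, EF_G=25, EF_H=23, EF_I=32) = 32; EF_J = 32+13 = 45
Expected project duration μ = 45 weeks. Critical path: B → E → I → J.

Backward pass:
LF_J = 45; LS_J = 45−13 = 32
LF_I = LS_J = 32; LS_I = 32−7 = 25
LF_H = LS_J = 32; LS_H = 32−5 = 27
LF_G = LS_J = 32; LS_G = 32−11 = 21
LF_F = min(LS_H=27, LS_I=25, LS_J=32) = 25; LS_F = 25−5 = 20
LF_E = LS_I = 25; LS_E = 25−11 = 14
LF_D = LS_J = 32; LS_D = 32−11 = 21
LF_C = LS_J = 32; LS_C = 32−10 = 22
LF_B = min(LS_C=22, LS_E=14, LS_G=21) = 14; LS_B = 14−14 = 0
LF_A = min(LS_C=22, LS_D=21, LS_E=14, LS_F=20, LS_G=21) = 14; LS_A = 14−13 = 1
Slack_C = LS_C − ES_C = 22 − 14 = 8

8 weeks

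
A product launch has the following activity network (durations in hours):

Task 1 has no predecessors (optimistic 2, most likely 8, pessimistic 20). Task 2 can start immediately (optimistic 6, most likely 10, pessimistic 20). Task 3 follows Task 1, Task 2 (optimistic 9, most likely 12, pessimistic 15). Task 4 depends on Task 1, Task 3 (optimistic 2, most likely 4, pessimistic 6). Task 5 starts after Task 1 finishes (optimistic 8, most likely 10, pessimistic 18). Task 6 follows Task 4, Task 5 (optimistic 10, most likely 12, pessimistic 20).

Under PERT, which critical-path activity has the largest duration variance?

Task 2

te_Task 1 = (2 + 4·8 + 20)/6 = 54/6 = 9; σ²_Task 1 = ((20−2)/6)² = 9.000
te_Task 2 = (6 + 4·10 + 20)/6 = 66/6 = 11; σ²_Task 2 = ((20−6)/6)² = 5.444
te_Task 3 = (9 + 4·12 + 15)/6 = 72/6 = 12; σ²_Task 3 = ((15−9)/6)² = 1.000
te_Task 4 = (2 + 4·4 + 6)/6 = 24/6 = 4; σ²_Task 4 = ((6−2)/6)² = 0.444
te_Task 5 = (8 + 4·10 + 18)/6 = 66/6 = 11; σ²_Task 5 = ((18−8)/6)² = 2.778
te_Task 6 = (10 + 4·12 + 20)/6 = 78/6 = 13; σ²_Task 6 = ((20−10)/6)² = 2.778

Forward pass:
ES_Task 1 = 0; EF_Task 1 = 9
ES_Task 2 = 0; EF_Task 2 = 11
ES_Task 3 = max(EF_Task 1=9, EF_Task 2=11) = 11; EF_Task 3 = 11+12 = 23
ES_Task 4 = max(EF_Task 1=9, EF_Task 3=23) = 23; EF_Task 4 = 23+4 = 27
ES_Task 5 = 9; EF_Task 5 = 9+11 = 20
ES_Task 6 = max(EF_Task 4=27, EF_Task 5=20) = 27; EF_Task 6 = 27+13 = 40
Expected project duration μ = 40 hours. Critical path: Task 2 → Task 3 → Task 4 → Task 6.

Variances on critical path: σ²_Task 2=5.444, σ²_Task 3=1.000, σ²_Task 4=0.444, σ²_Task 6=2.778.
Largest is σ²_Task 2 = 5.444.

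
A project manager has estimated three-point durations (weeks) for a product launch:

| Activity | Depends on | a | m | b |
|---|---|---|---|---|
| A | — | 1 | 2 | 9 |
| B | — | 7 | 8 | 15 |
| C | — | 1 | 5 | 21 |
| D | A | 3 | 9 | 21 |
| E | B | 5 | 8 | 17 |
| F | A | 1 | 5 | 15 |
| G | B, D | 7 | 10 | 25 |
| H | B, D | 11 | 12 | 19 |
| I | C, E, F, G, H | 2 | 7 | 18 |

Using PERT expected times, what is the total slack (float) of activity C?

te_A = (1 + 4·2 + 9)/6 = 18/6 = 3
te_B = (7 + 4·8 + 15)/6 = 54/6 = 9
te_C = (1 + 4·5 + 21)/6 = 42/6 = 7
te_D = (3 + 4·9 + 21)/6 = 60/6 = 10
te_E = (5 + 4·8 + 17)/6 = 54/6 = 9
te_F = (1 + 4·5 + 15)/6 = 36/6 = 6
te_G = (7 + 4·10 + 25)/6 = 72/6 = 12
te_H = (11 + 4·12 + 19)/6 = 78/6 = 13
te_I = (2 + 4·7 + 18)/6 = 48/6 = 8

Forward pass:
ES_A = 0; EF_A = 3
ES_B = 0; EF_B = 9
ES_C = 0; EF_C = 7
ES_D = 3; EF_D = 3+10 = 13
ES_E = 9; EF_E = 9+9 = 18
ES_F = 3; EF_F = 3+6 = 9
ES_G = max(EF_B=9, EF_D=13) = 13; EF_G = 13+12 = 25
ES_H = max(EF_B=9, EF_D=13) = 13; EF_H = 13+13 = 26
ES_I = max(EF_C=7, EF_E=18, EF_F=9, EF_G=25, EF_H=26) = 26; EF_I = 26+8 = 34
Expected project duration μ = 34 weeks. Critical path: A → D → H → I.

Backward pass:
LF_I = 34; LS_I = 34−8 = 26
LF_H = LS_I = 26; LS_H = 26−13 = 13
LF_G = LS_I = 26; LS_G = 26−12 = 14
LF_F = LS_I = 26; LS_F = 26−6 = 20
LF_E = LS_I = 26; LS_E = 26−9 = 17
LF_D = min(LS_G=14, LS_H=13) = 13; LS_D = 13−10 = 3
LF_C = LS_I = 26; LS_C = 26−7 = 19
LF_B = min(LS_E=17, LS_G=14, LS_H=13) = 13; LS_B = 13−9 = 4
LF_A = min(LS_D=3, LS_F=20) = 3; LS_A = 3−3 = 0
Slack_C = LS_C − ES_C = 19 − 0 = 19

19 weeks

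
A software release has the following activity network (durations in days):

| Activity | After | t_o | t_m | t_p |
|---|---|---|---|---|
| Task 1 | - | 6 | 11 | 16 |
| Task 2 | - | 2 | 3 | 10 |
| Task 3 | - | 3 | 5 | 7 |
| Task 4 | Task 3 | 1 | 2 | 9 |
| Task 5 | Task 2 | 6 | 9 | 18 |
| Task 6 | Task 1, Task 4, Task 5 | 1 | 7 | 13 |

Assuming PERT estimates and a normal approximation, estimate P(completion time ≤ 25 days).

te_Task 1 = (6 + 4·11 + 16)/6 = 66/6 = 11; σ²_Task 1 = ((16−6)/6)² = 2.778
te_Task 2 = (2 + 4·3 + 10)/6 = 24/6 = 4; σ²_Task 2 = ((10−2)/6)² = 1.778
te_Task 3 = (3 + 4·5 + 7)/6 = 30/6 = 5; σ²_Task 3 = ((7−3)/6)² = 0.444
te_Task 4 = (1 + 4·2 + 9)/6 = 18/6 = 3; σ²_Task 4 = ((9−1)/6)² = 1.778
te_Task 5 = (6 + 4·9 + 18)/6 = 60/6 = 10; σ²_Task 5 = ((18−6)/6)² = 4.000
te_Task 6 = (1 + 4·7 + 13)/6 = 42/6 = 7; σ²_Task 6 = ((13−1)/6)² = 4.000

Forward pass:
ES_Task 1 = 0; EF_Task 1 = 11
ES_Task 2 = 0; EF_Task 2 = 4
ES_Task 3 = 0; EF_Task 3 = 5
ES_Task 4 = 5; EF_Task 4 = 5+3 = 8
ES_Task 5 = 4; EF_Task 5 = 4+10 = 14
ES_Task 6 = max(EF_Task 1=11, EF_Task 4=8, EF_Task 5=14) = 14; EF_Task 6 = 14+7 = 21
Expected project duration μ = 21 days. Critical path: Task 2 → Task 5 → Task 6.

Variance along critical path = 1.778 + 4.000 + 4.000 = 9.778; σ = √9.778 = 3.127 days.
Z = (25 − 21) / 3.127 = 1.279
P(T ≤ 25) = Φ(1.279) ≈ 0.900

0.900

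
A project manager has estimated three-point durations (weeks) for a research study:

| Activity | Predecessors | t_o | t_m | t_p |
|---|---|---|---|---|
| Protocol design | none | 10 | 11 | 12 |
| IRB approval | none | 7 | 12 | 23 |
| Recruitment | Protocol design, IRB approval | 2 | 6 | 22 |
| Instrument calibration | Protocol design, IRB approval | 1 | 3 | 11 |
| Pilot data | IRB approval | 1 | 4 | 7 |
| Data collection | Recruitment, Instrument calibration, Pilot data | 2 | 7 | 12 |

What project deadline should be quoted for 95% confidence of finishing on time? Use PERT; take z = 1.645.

te_Protocol design = (10 + 4·11 + 12)/6 = 66/6 = 11; σ²_Protocol design = ((12−10)/6)² = 0.111
te_IRB approval = (7 + 4·12 + 23)/6 = 78/6 = 13; σ²_IRB approval = ((23−7)/6)² = 7.111
te_Recruitment = (2 + 4·6 + 22)/6 = 48/6 = 8; σ²_Recruitment = ((22−2)/6)² = 11.111
te_Instrument calibration = (1 + 4·3 + 11)/6 = 24/6 = 4; σ²_Instrument calibration = ((11−1)/6)² = 2.778
te_Pilot data = (1 + 4·4 + 7)/6 = 24/6 = 4; σ²_Pilot data = ((7−1)/6)² = 1.000
te_Data collection = (2 + 4·7 + 12)/6 = 42/6 = 7; σ²_Data collection = ((12−2)/6)² = 2.778

Forward pass:
ES_Protocol design = 0; EF_Protocol design = 11
ES_IRB approval = 0; EF_IRB approval = 13
ES_Recruitment = max(EF_Protocol design=11, EF_IRB approval=13) = 13; EF_Recruitment = 13+8 = 21
ES_Instrument calibration = max(EF_Protocol design=11, EF_IRB approval=13) = 13; EF_Instrument calibration = 13+4 = 17
ES_Pilot data = 13; EF_Pilot data = 13+4 = 17
ES_Data collection = max(EF_Recruitment=21, EF_Instrument calibration=17, EF_Pilot data=17) = 21; EF_Data collection = 21+7 = 28
Expected project duration μ = 28 weeks. Critical path: IRB approval → Recruitment → Data collection.

Variance along critical path = 7.111 + 11.111 + 2.778 = 21.000; σ = 4.583 weeks.
D = μ + z·σ = 28 + 1.645·4.583 = 35.5 weeks

35.5 weeks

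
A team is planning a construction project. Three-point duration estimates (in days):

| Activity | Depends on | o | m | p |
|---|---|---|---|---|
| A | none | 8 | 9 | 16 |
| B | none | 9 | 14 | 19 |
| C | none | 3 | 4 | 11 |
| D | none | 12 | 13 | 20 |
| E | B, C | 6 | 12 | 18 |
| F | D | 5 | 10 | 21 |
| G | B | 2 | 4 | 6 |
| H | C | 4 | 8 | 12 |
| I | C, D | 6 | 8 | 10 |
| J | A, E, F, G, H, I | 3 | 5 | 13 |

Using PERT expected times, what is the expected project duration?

32 days

te_A = (8 + 4·9 + 16)/6 = 60/6 = 10
te_B = (9 + 4·14 + 19)/6 = 84/6 = 14
te_C = (3 + 4·4 + 11)/6 = 30/6 = 5
te_D = (12 + 4·13 + 20)/6 = 84/6 = 14
te_E = (6 + 4·12 + 18)/6 = 72/6 = 12
te_F = (5 + 4·10 + 21)/6 = 66/6 = 11
te_G = (2 + 4·4 + 6)/6 = 24/6 = 4
te_H = (4 + 4·8 + 12)/6 = 48/6 = 8
te_I = (6 + 4·8 + 10)/6 = 48/6 = 8
te_J = (3 + 4·5 + 13)/6 = 36/6 = 6

Forward pass:
ES_A = 0; EF_A = 10
ES_B = 0; EF_B = 14
ES_C = 0; EF_C = 5
ES_D = 0; EF_D = 14
ES_E = max(EF_B=14, EF_C=5) = 14; EF_E = 14+12 = 26
ES_F = 14; EF_F = 14+11 = 25
ES_G = 14; EF_G = 14+4 = 18
ES_H = 5; EF_H = 5+8 = 13
ES_I = max(EF_C=5, EF_D=14) = 14; EF_I = 14+8 = 22
ES_J = max(EF_A=10, EF_E=26, EF_F=25, EF_G=18, EF_H=13, EF_I=22) = 26; EF_J = 26+6 = 32
Expected project duration μ = 32 days. Critical path: B → E → J.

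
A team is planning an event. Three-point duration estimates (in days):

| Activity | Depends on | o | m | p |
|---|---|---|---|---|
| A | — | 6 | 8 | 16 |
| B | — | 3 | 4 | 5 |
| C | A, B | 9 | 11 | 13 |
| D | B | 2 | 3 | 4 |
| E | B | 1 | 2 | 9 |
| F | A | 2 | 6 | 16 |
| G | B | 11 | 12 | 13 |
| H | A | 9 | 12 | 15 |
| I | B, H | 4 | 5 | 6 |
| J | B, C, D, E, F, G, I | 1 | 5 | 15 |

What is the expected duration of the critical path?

32 days

te_A = (6 + 4·8 + 16)/6 = 54/6 = 9
te_B = (3 + 4·4 + 5)/6 = 24/6 = 4
te_C = (9 + 4·11 + 13)/6 = 66/6 = 11
te_D = (2 + 4·3 + 4)/6 = 18/6 = 3
te_E = (1 + 4·2 + 9)/6 = 18/6 = 3
te_F = (2 + 4·6 + 16)/6 = 42/6 = 7
te_G = (11 + 4·12 + 13)/6 = 72/6 = 12
te_H = (9 + 4·12 + 15)/6 = 72/6 = 12
te_I = (4 + 4·5 + 6)/6 = 30/6 = 5
te_J = (1 + 4·5 + 15)/6 = 36/6 = 6

Forward pass:
ES_A = 0; EF_A = 9
ES_B = 0; EF_B = 4
ES_C = max(EF_A=9, EF_B=4) = 9; EF_C = 9+11 = 20
ES_D = 4; EF_D = 4+3 = 7
ES_E = 4; EF_E = 4+3 = 7
ES_F = 9; EF_F = 9+7 = 16
ES_G = 4; EF_G = 4+12 = 16
ES_H = 9; EF_H = 9+12 = 21
ES_I = max(EF_B=4, EF_H=21) = 21; EF_I = 21+5 = 26
ES_J = max(EF_B=4, EF_C=20, EF_D=7, EF_E=7, EF_F=16, EF_G=16, EF_I=26) = 26; EF_J = 26+6 = 32
Expected project duration μ = 32 days. Critical path: A → H → I → J.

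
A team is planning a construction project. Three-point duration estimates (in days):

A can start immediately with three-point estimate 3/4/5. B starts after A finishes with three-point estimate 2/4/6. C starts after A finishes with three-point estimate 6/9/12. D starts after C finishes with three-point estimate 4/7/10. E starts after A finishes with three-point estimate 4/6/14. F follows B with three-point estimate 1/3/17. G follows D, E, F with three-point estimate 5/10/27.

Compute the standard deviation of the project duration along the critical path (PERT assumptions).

3.94 days

te_A = (3 + 4·4 + 5)/6 = 24/6 = 4; σ²_A = ((5−3)/6)² = 0.111
te_B = (2 + 4·4 + 6)/6 = 24/6 = 4; σ²_B = ((6−2)/6)² = 0.444
te_C = (6 + 4·9 + 12)/6 = 54/6 = 9; σ²_C = ((12−6)/6)² = 1.000
te_D = (4 + 4·7 + 10)/6 = 42/6 = 7; σ²_D = ((10−4)/6)² = 1.000
te_E = (4 + 4·6 + 14)/6 = 42/6 = 7; σ²_E = ((14−4)/6)² = 2.778
te_F = (1 + 4·3 + 17)/6 = 30/6 = 5; σ²_F = ((17−1)/6)² = 7.111
te_G = (5 + 4·10 + 27)/6 = 72/6 = 12; σ²_G = ((27−5)/6)² = 13.444

Forward pass:
ES_A = 0; EF_A = 4
ES_B = 4; EF_B = 4+4 = 8
ES_C = 4; EF_C = 4+9 = 13
ES_D = 13; EF_D = 13+7 = 20
ES_E = 4; EF_E = 4+7 = 11
ES_F = 8; EF_F = 8+5 = 13
ES_G = max(EF_D=20, EF_E=11, EF_F=13) = 20; EF_G = 20+12 = 32
Expected project duration μ = 32 days. Critical path: A → C → D → G.

Variance along critical path = 0.111 + 1.000 + 1.000 + 13.444 = 15.556
σ = √15.556 = 3.944 days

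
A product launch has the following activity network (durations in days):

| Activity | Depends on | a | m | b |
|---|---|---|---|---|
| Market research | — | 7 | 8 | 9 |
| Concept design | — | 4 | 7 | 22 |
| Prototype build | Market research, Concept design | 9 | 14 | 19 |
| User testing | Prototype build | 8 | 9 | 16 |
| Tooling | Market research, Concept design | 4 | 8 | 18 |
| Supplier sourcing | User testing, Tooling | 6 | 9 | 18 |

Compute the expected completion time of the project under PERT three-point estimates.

43 days

te_Market research = (7 + 4·8 + 9)/6 = 48/6 = 8
te_Concept design = (4 + 4·7 + 22)/6 = 54/6 = 9
te_Prototype build = (9 + 4·14 + 19)/6 = 84/6 = 14
te_User testing = (8 + 4·9 + 16)/6 = 60/6 = 10
te_Tooling = (4 + 4·8 + 18)/6 = 54/6 = 9
te_Supplier sourcing = (6 + 4·9 + 18)/6 = 60/6 = 10

Forward pass:
ES_Market research = 0; EF_Market research = 8
ES_Concept design = 0; EF_Concept design = 9
ES_Prototype build = max(EF_Market research=8, EF_Concept design=9) = 9; EF_Prototype build = 9+14 = 23
ES_User testing = 23; EF_User testing = 23+10 = 33
ES_Tooling = max(EF_Market research=8, EF_Concept design=9) = 9; EF_Tooling = 9+9 = 18
ES_Supplier sourcing = max(EF_User testing=33, EF_Tooling=18) = 33; EF_Supplier sourcing = 33+10 = 43
Expected project duration μ = 43 days. Critical path: Concept design → Prototype build → User testing → Supplier sourcing.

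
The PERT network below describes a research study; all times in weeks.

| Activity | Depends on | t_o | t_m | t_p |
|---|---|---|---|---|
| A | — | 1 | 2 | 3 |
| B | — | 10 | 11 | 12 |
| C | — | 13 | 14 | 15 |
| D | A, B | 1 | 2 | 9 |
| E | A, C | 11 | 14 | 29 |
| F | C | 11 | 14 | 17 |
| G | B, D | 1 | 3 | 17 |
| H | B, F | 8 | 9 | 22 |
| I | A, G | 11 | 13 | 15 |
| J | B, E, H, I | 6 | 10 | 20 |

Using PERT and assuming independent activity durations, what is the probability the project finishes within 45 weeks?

0.074

te_A = (1 + 4·2 + 3)/6 = 12/6 = 2; σ²_A = ((3−1)/6)² = 0.111
te_B = (10 + 4·11 + 12)/6 = 66/6 = 11; σ²_B = ((12−10)/6)² = 0.111
te_C = (13 + 4·14 + 15)/6 = 84/6 = 14; σ²_C = ((15−13)/6)² = 0.111
te_D = (1 + 4·2 + 9)/6 = 18/6 = 3; σ²_D = ((9−1)/6)² = 1.778
te_E = (11 + 4·14 + 29)/6 = 96/6 = 16; σ²_E = ((29−11)/6)² = 9.000
te_F = (11 + 4·14 + 17)/6 = 84/6 = 14; σ²_F = ((17−11)/6)² = 1.000
te_G = (1 + 4·3 + 17)/6 = 30/6 = 5; σ²_G = ((17−1)/6)² = 7.111
te_H = (8 + 4·9 + 22)/6 = 66/6 = 11; σ²_H = ((22−8)/6)² = 5.444
te_I = (11 + 4·13 + 15)/6 = 78/6 = 13; σ²_I = ((15−11)/6)² = 0.444
te_J = (6 + 4·10 + 20)/6 = 66/6 = 11; σ²_J = ((20−6)/6)² = 5.444

Forward pass:
ES_A = 0; EF_A = 2
ES_B = 0; EF_B = 11
ES_C = 0; EF_C = 14
ES_D = max(EF_A=2, EF_B=11) = 11; EF_D = 11+3 = 14
ES_E = max(EF_A=2, EF_C=14) = 14; EF_E = 14+16 = 30
ES_F = 14; EF_F = 14+14 = 28
ES_G = max(EF_B=11, EF_D=14) = 14; EF_G = 14+5 = 19
ES_H = max(EF_B=11, EF_F=28) = 28; EF_H = 28+11 = 39
ES_I = max(EF_A=2, EF_G=19) = 19; EF_I = 19+13 = 32
ES_J = max(EF_B=11, EF_E=30, EF_H=39, EF_I=32) = 39; EF_J = 39+11 = 50
Expected project duration μ = 50 weeks. Critical path: C → F → H → J.

Variance along critical path = 0.111 + 1.000 + 5.444 + 5.444 = 12.000; σ = √12.000 = 3.464 weeks.
Z = (45 − 50) / 3.464 = -1.443
P(T ≤ 45) = Φ(-1.443) ≈ 0.074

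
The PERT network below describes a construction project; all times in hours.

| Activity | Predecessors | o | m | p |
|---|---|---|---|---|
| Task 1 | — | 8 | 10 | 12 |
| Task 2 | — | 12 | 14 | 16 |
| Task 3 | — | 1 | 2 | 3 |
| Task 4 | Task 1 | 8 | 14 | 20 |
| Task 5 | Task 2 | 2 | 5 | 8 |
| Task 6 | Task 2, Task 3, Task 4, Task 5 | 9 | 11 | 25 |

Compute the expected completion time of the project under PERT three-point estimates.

te_Task 1 = (8 + 4·10 + 12)/6 = 60/6 = 10
te_Task 2 = (12 + 4·14 + 16)/6 = 84/6 = 14
te_Task 3 = (1 + 4·2 + 3)/6 = 12/6 = 2
te_Task 4 = (8 + 4·14 + 20)/6 = 84/6 = 14
te_Task 5 = (2 + 4·5 + 8)/6 = 30/6 = 5
te_Task 6 = (9 + 4·11 + 25)/6 = 78/6 = 13

Forward pass:
ES_Task 1 = 0; EF_Task 1 = 10
ES_Task 2 = 0; EF_Task 2 = 14
ES_Task 3 = 0; EF_Task 3 = 2
ES_Task 4 = 10; EF_Task 4 = 10+14 = 24
ES_Task 5 = 14; EF_Task 5 = 14+5 = 19
ES_Task 6 = max(EF_Task 2=14, EF_Task 3=2, EF_Task 4=24, EF_Task 5=19) = 24; EF_Task 6 = 24+13 = 37
Expected project duration μ = 37 hours. Critical path: Task 1 → Task 4 → Task 6.

37 hours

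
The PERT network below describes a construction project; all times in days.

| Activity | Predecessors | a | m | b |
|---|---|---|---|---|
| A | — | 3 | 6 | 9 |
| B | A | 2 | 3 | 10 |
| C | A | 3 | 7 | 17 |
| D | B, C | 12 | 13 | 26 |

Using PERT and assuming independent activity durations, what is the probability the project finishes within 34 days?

te_A = (3 + 4·6 + 9)/6 = 36/6 = 6; σ²_A = ((9−3)/6)² = 1.000
te_B = (2 + 4·3 + 10)/6 = 24/6 = 4; σ²_B = ((10−2)/6)² = 1.778
te_C = (3 + 4·7 + 17)/6 = 48/6 = 8; σ²_C = ((17−3)/6)² = 5.444
te_D = (12 + 4·13 + 26)/6 = 90/6 = 15; σ²_D = ((26−12)/6)² = 5.444

Forward pass:
ES_A = 0; EF_A = 6
ES_B = 6; EF_B = 6+4 = 10
ES_C = 6; EF_C = 6+8 = 14
ES_D = max(EF_B=10, EF_C=14) = 14; EF_D = 14+15 = 29
Expected project duration μ = 29 days. Critical path: A → C → D.

Variance along critical path = 1.000 + 5.444 + 5.444 = 11.889; σ = √11.889 = 3.448 days.
Z = (34 − 29) / 3.448 = 1.450
P(T ≤ 34) = Φ(1.450) ≈ 0.926

0.926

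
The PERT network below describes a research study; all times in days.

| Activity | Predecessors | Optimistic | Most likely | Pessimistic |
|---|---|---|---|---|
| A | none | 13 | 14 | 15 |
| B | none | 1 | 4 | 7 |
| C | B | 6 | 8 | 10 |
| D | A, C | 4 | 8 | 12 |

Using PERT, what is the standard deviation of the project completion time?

1.37 days

te_A = (13 + 4·14 + 15)/6 = 84/6 = 14; σ²_A = ((15−13)/6)² = 0.111
te_B = (1 + 4·4 + 7)/6 = 24/6 = 4; σ²_B = ((7−1)/6)² = 1.000
te_C = (6 + 4·8 + 10)/6 = 48/6 = 8; σ²_C = ((10−6)/6)² = 0.444
te_D = (4 + 4·8 + 12)/6 = 48/6 = 8; σ²_D = ((12−4)/6)² = 1.778

Forward pass:
ES_A = 0; EF_A = 14
ES_B = 0; EF_B = 4
ES_C = 4; EF_C = 4+8 = 12
ES_D = max(EF_A=14, EF_C=12) = 14; EF_D = 14+8 = 22
Expected project duration μ = 22 days. Critical path: A → D.

Variance along critical path = 0.111 + 1.778 = 1.889
σ = √1.889 = 1.374 days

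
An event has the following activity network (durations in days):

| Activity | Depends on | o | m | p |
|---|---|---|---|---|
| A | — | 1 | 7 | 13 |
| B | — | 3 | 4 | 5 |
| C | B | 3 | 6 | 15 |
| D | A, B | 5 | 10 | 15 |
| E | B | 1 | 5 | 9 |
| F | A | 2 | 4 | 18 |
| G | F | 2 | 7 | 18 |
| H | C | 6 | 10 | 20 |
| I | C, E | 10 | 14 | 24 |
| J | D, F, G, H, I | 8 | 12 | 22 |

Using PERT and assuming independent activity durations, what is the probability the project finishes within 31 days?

0.019

te_A = (1 + 4·7 + 13)/6 = 42/6 = 7; σ²_A = ((13−1)/6)² = 4.000
te_B = (3 + 4·4 + 5)/6 = 24/6 = 4; σ²_B = ((5−3)/6)² = 0.111
te_C = (3 + 4·6 + 15)/6 = 42/6 = 7; σ²_C = ((15−3)/6)² = 4.000
te_D = (5 + 4·10 + 15)/6 = 60/6 = 10; σ²_D = ((15−5)/6)² = 2.778
te_E = (1 + 4·5 + 9)/6 = 30/6 = 5; σ²_E = ((9−1)/6)² = 1.778
te_F = (2 + 4·4 + 18)/6 = 36/6 = 6; σ²_F = ((18−2)/6)² = 7.111
te_G = (2 + 4·7 + 18)/6 = 48/6 = 8; σ²_G = ((18−2)/6)² = 7.111
te_H = (6 + 4·10 + 20)/6 = 66/6 = 11; σ²_H = ((20−6)/6)² = 5.444
te_I = (10 + 4·14 + 24)/6 = 90/6 = 15; σ²_I = ((24−10)/6)² = 5.444
te_J = (8 + 4·12 + 22)/6 = 78/6 = 13; σ²_J = ((22−8)/6)² = 5.444

Forward pass:
ES_A = 0; EF_A = 7
ES_B = 0; EF_B = 4
ES_C = 4; EF_C = 4+7 = 11
ES_D = max(EF_A=7, EF_B=4) = 7; EF_D = 7+10 = 17
ES_E = 4; EF_E = 4+5 = 9
ES_F = 7; EF_F = 7+6 = 13
ES_G = 13; EF_G = 13+8 = 21
ES_H = 11; EF_H = 11+11 = 22
ES_I = max(EF_C=11, EF_E=9) = 11; EF_I = 11+15 = 26
ES_J = max(EF_D=17, EF_F=13, EF_G=21, EF_H=22, EF_I=26) = 26; EF_J = 26+13 = 39
Expected project duration μ = 39 days. Critical path: B → C → I → J.

Variance along critical path = 0.111 + 4.000 + 5.444 + 5.444 = 15.000; σ = √15.000 = 3.873 days.
Z = (31 − 39) / 3.873 = -2.066
P(T ≤ 31) = Φ(-2.066) ≈ 0.019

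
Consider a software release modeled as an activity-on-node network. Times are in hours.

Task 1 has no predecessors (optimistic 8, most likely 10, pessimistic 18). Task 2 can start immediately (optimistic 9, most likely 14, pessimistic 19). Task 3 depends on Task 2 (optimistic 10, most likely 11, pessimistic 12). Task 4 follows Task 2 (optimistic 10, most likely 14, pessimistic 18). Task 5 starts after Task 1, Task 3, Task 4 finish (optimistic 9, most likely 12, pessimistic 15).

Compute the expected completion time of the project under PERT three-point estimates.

te_Task 1 = (8 + 4·10 + 18)/6 = 66/6 = 11
te_Task 2 = (9 + 4·14 + 19)/6 = 84/6 = 14
te_Task 3 = (10 + 4·11 + 12)/6 = 66/6 = 11
te_Task 4 = (10 + 4·14 + 18)/6 = 84/6 = 14
te_Task 5 = (9 + 4·12 + 15)/6 = 72/6 = 12

Forward pass:
ES_Task 1 = 0; EF_Task 1 = 11
ES_Task 2 = 0; EF_Task 2 = 14
ES_Task 3 = 14; EF_Task 3 = 14+11 = 25
ES_Task 4 = 14; EF_Task 4 = 14+14 = 28
ES_Task 5 = max(EF_Task 1=11, EF_Task 3=25, EF_Task 4=28) = 28; EF_Task 5 = 28+12 = 40
Expected project duration μ = 40 hours. Critical path: Task 2 → Task 4 → Task 5.

40 hours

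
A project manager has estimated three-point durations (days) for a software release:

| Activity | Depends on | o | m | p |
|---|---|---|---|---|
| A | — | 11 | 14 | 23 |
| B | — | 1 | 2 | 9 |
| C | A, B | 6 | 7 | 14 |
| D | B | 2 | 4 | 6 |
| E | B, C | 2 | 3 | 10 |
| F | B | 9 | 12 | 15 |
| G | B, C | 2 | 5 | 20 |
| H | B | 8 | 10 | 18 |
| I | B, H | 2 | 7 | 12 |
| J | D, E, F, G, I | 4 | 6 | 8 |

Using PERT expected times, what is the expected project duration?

te_A = (11 + 4·14 + 23)/6 = 90/6 = 15
te_B = (1 + 4·2 + 9)/6 = 18/6 = 3
te_C = (6 + 4·7 + 14)/6 = 48/6 = 8
te_D = (2 + 4·4 + 6)/6 = 24/6 = 4
te_E = (2 + 4·3 + 10)/6 = 24/6 = 4
te_F = (9 + 4·12 + 15)/6 = 72/6 = 12
te_G = (2 + 4·5 + 20)/6 = 42/6 = 7
te_H = (8 + 4·10 + 18)/6 = 66/6 = 11
te_I = (2 + 4·7 + 12)/6 = 42/6 = 7
te_J = (4 + 4·6 + 8)/6 = 36/6 = 6

Forward pass:
ES_A = 0; EF_A = 15
ES_B = 0; EF_B = 3
ES_C = max(EF_A=15, EF_B=3) = 15; EF_C = 15+8 = 23
ES_D = 3; EF_D = 3+4 = 7
ES_E = max(EF_B=3, EF_C=23) = 23; EF_E = 23+4 = 27
ES_F = 3; EF_F = 3+12 = 15
ES_G = max(EF_B=3, EF_C=23) = 23; EF_G = 23+7 = 30
ES_H = 3; EF_H = 3+11 = 14
ES_I = max(EF_B=3, EF_H=14) = 14; EF_I = 14+7 = 21
ES_J = max(EF_D=7, EF_E=27, EF_F=15, EF_G=30, EF_I=21) = 30; EF_J = 30+6 = 36
Expected project duration μ = 36 days. Critical path: A → C → G → J.

36 days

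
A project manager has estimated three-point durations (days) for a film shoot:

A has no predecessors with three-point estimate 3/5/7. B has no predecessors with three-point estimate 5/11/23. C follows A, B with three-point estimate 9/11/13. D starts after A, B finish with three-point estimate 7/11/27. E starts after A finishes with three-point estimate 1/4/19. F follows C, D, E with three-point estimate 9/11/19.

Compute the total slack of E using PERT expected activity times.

14 days

te_A = (3 + 4·5 + 7)/6 = 30/6 = 5
te_B = (5 + 4·11 + 23)/6 = 72/6 = 12
te_C = (9 + 4·11 + 13)/6 = 66/6 = 11
te_D = (7 + 4·11 + 27)/6 = 78/6 = 13
te_E = (1 + 4·4 + 19)/6 = 36/6 = 6
te_F = (9 + 4·11 + 19)/6 = 72/6 = 12

Forward pass:
ES_A = 0; EF_A = 5
ES_B = 0; EF_B = 12
ES_C = max(EF_A=5, EF_B=12) = 12; EF_C = 12+11 = 23
ES_D = max(EF_A=5, EF_B=12) = 12; EF_D = 12+13 = 25
ES_E = 5; EF_E = 5+6 = 11
ES_F = max(EF_C=23, EF_D=25, EF_E=11) = 25; EF_F = 25+12 = 37
Expected project duration μ = 37 days. Critical path: B → D → F.

Backward pass:
LF_F = 37; LS_F = 37−12 = 25
LF_E = LS_F = 25; LS_E = 25−6 = 19
LF_D = LS_F = 25; LS_D = 25−13 = 12
LF_C = LS_F = 25; LS_C = 25−11 = 14
LF_B = min(LS_C=14, LS_D=12) = 12; LS_B = 12−12 = 0
LF_A = min(LS_C=14, LS_D=12, LS_E=19) = 12; LS_A = 12−5 = 7
Slack_E = LS_E − ES_E = 19 − 5 = 14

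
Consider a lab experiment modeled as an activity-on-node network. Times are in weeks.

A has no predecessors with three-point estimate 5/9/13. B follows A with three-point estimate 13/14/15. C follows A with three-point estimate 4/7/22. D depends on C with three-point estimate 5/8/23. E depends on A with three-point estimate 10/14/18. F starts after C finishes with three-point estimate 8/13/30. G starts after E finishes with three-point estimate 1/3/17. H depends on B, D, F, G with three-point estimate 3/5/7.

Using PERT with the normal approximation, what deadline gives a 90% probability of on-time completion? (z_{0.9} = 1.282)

te_A = (5 + 4·9 + 13)/6 = 54/6 = 9; σ²_A = ((13−5)/6)² = 1.778
te_B = (13 + 4·14 + 15)/6 = 84/6 = 14; σ²_B = ((15−13)/6)² = 0.111
te_C = (4 + 4·7 + 22)/6 = 54/6 = 9; σ²_C = ((22−4)/6)² = 9.000
te_D = (5 + 4·8 + 23)/6 = 60/6 = 10; σ²_D = ((23−5)/6)² = 9.000
te_E = (10 + 4·14 + 18)/6 = 84/6 = 14; σ²_E = ((18−10)/6)² = 1.778
te_F = (8 + 4·13 + 30)/6 = 90/6 = 15; σ²_F = ((30−8)/6)² = 13.444
te_G = (1 + 4·3 + 17)/6 = 30/6 = 5; σ²_G = ((17−1)/6)² = 7.111
te_H = (3 + 4·5 + 7)/6 = 30/6 = 5; σ²_H = ((7−3)/6)² = 0.444

Forward pass:
ES_A = 0; EF_A = 9
ES_B = 9; EF_B = 9+14 = 23
ES_C = 9; EF_C = 9+9 = 18
ES_D = 18; EF_D = 18+10 = 28
ES_E = 9; EF_E = 9+14 = 23
ES_F = 18; EF_F = 18+15 = 33
ES_G = 23; EF_G = 23+5 = 28
ES_H = max(EF_B=23, EF_D=28, EF_F=33, EF_G=28) = 33; EF_H = 33+5 = 38
Expected project duration μ = 38 weeks. Critical path: A → C → F → H.

Variance along critical path = 1.778 + 9.000 + 13.444 + 0.444 = 24.667; σ = 4.967 weeks.
D = μ + z·σ = 38 + 1.282·4.967 = 44.4 weeks

44.4 weeks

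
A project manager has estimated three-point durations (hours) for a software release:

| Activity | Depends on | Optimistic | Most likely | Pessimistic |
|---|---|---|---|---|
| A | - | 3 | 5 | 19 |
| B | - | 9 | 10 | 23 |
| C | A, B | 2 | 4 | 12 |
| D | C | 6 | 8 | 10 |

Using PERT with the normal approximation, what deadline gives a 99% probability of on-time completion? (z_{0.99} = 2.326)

31.8 hours

te_A = (3 + 4·5 + 19)/6 = 42/6 = 7; σ²_A = ((19−3)/6)² = 7.111
te_B = (9 + 4·10 + 23)/6 = 72/6 = 12; σ²_B = ((23−9)/6)² = 5.444
te_C = (2 + 4·4 + 12)/6 = 30/6 = 5; σ²_C = ((12−2)/6)² = 2.778
te_D = (6 + 4·8 + 10)/6 = 48/6 = 8; σ²_D = ((10−6)/6)² = 0.444

Forward pass:
ES_A = 0; EF_A = 7
ES_B = 0; EF_B = 12
ES_C = max(EF_A=7, EF_B=12) = 12; EF_C = 12+5 = 17
ES_D = 17; EF_D = 17+8 = 25
Expected project duration μ = 25 hours. Critical path: B → C → D.

Variance along critical path = 5.444 + 2.778 + 0.444 = 8.667; σ = 2.944 hours.
D = μ + z·σ = 25 + 2.326·2.944 = 31.8 hours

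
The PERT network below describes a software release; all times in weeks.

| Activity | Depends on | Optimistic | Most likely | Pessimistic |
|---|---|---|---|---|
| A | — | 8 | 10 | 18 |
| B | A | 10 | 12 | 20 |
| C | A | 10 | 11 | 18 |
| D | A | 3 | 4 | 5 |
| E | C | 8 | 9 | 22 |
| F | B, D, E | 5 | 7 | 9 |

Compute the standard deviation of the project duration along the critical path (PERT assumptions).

3.23 weeks

te_A = (8 + 4·10 + 18)/6 = 66/6 = 11; σ²_A = ((18−8)/6)² = 2.778
te_B = (10 + 4·12 + 20)/6 = 78/6 = 13; σ²_B = ((20−10)/6)² = 2.778
te_C = (10 + 4·11 + 18)/6 = 72/6 = 12; σ²_C = ((18−10)/6)² = 1.778
te_D = (3 + 4·4 + 5)/6 = 24/6 = 4; σ²_D = ((5−3)/6)² = 0.111
te_E = (8 + 4·9 + 22)/6 = 66/6 = 11; σ²_E = ((22−8)/6)² = 5.444
te_F = (5 + 4·7 + 9)/6 = 42/6 = 7; σ²_F = ((9−5)/6)² = 0.444

Forward pass:
ES_A = 0; EF_A = 11
ES_B = 11; EF_B = 11+13 = 24
ES_C = 11; EF_C = 11+12 = 23
ES_D = 11; EF_D = 11+4 = 15
ES_E = 23; EF_E = 23+11 = 34
ES_F = max(EF_B=24, EF_D=15, EF_E=34) = 34; EF_F = 34+7 = 41
Expected project duration μ = 41 weeks. Critical path: A → C → E → F.

Variance along critical path = 2.778 + 1.778 + 5.444 + 0.444 = 10.444
σ = √10.444 = 3.232 weeks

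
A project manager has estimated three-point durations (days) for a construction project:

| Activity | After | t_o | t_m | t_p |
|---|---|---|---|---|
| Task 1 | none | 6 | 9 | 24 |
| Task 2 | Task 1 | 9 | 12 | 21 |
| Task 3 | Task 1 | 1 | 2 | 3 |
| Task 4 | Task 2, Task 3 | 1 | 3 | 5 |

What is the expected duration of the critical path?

te_Task 1 = (6 + 4·9 + 24)/6 = 66/6 = 11
te_Task 2 = (9 + 4·12 + 21)/6 = 78/6 = 13
te_Task 3 = (1 + 4·2 + 3)/6 = 12/6 = 2
te_Task 4 = (1 + 4·3 + 5)/6 = 18/6 = 3

Forward pass:
ES_Task 1 = 0; EF_Task 1 = 11
ES_Task 2 = 11; EF_Task 2 = 11+13 = 24
ES_Task 3 = 11; EF_Task 3 = 11+2 = 13
ES_Task 4 = max(EF_Task 2=24, EF_Task 3=13) = 24; EF_Task 4 = 24+3 = 27
Expected project duration μ = 27 days. Critical path: Task 1 → Task 2 → Task 4.

27 days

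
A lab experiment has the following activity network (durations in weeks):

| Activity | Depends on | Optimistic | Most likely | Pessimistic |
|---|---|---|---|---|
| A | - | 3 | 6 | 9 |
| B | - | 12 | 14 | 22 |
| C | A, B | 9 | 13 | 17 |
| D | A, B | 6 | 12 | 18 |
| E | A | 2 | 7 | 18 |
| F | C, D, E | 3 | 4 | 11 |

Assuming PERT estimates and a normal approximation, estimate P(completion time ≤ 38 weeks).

te_A = (3 + 4·6 + 9)/6 = 36/6 = 6; σ²_A = ((9−3)/6)² = 1.000
te_B = (12 + 4·14 + 22)/6 = 90/6 = 15; σ²_B = ((22−12)/6)² = 2.778
te_C = (9 + 4·13 + 17)/6 = 78/6 = 13; σ²_C = ((17−9)/6)² = 1.778
te_D = (6 + 4·12 + 18)/6 = 72/6 = 12; σ²_D = ((18−6)/6)² = 4.000
te_E = (2 + 4·7 + 18)/6 = 48/6 = 8; σ²_E = ((18−2)/6)² = 7.111
te_F = (3 + 4·4 + 11)/6 = 30/6 = 5; σ²_F = ((11−3)/6)² = 1.778

Forward pass:
ES_A = 0; EF_A = 6
ES_B = 0; EF_B = 15
ES_C = max(EF_A=6, EF_B=15) = 15; EF_C = 15+13 = 28
ES_D = max(EF_A=6, EF_B=15) = 15; EF_D = 15+12 = 27
ES_E = 6; EF_E = 6+8 = 14
ES_F = max(EF_C=28, EF_D=27, EF_E=14) = 28; EF_F = 28+5 = 33
Expected project duration μ = 33 weeks. Critical path: B → C → F.

Variance along critical path = 2.778 + 1.778 + 1.778 = 6.333; σ = √6.333 = 2.517 weeks.
Z = (38 − 33) / 2.517 = 1.987
P(T ≤ 38) = Φ(1.987) ≈ 0.977

0.977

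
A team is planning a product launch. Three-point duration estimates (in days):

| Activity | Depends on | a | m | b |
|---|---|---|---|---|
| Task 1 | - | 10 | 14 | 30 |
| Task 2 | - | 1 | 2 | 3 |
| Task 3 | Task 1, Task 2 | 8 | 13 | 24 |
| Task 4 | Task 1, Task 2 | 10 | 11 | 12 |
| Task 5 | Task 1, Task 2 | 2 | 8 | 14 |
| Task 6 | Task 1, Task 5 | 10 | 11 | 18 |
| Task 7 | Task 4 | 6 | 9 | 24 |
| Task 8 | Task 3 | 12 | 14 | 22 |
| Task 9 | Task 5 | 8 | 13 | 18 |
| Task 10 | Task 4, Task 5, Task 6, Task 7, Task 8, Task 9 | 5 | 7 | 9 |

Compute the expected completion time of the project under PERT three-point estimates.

52 days

te_Task 1 = (10 + 4·14 + 30)/6 = 96/6 = 16
te_Task 2 = (1 + 4·2 + 3)/6 = 12/6 = 2
te_Task 3 = (8 + 4·13 + 24)/6 = 84/6 = 14
te_Task 4 = (10 + 4·11 + 12)/6 = 66/6 = 11
te_Task 5 = (2 + 4·8 + 14)/6 = 48/6 = 8
te_Task 6 = (10 + 4·11 + 18)/6 = 72/6 = 12
te_Task 7 = (6 + 4·9 + 24)/6 = 66/6 = 11
te_Task 8 = (12 + 4·14 + 22)/6 = 90/6 = 15
te_Task 9 = (8 + 4·13 + 18)/6 = 78/6 = 13
te_Task 10 = (5 + 4·7 + 9)/6 = 42/6 = 7

Forward pass:
ES_Task 1 = 0; EF_Task 1 = 16
ES_Task 2 = 0; EF_Task 2 = 2
ES_Task 3 = max(EF_Task 1=16, EF_Task 2=2) = 16; EF_Task 3 = 16+14 = 30
ES_Task 4 = max(EF_Task 1=16, EF_Task 2=2) = 16; EF_Task 4 = 16+11 = 27
ES_Task 5 = max(EF_Task 1=16, EF_Task 2=2) = 16; EF_Task 5 = 16+8 = 24
ES_Task 6 = max(EF_Task 1=16, EF_Task 5=24) = 24; EF_Task 6 = 24+12 = 36
ES_Task 7 = 27; EF_Task 7 = 27+11 = 38
ES_Task 8 = 30; EF_Task 8 = 30+15 = 45
ES_Task 9 = 24; EF_Task 9 = 24+13 = 37
ES_Task 10 = max(EF_Task 4=27, EF_Task 5=24, EF_Task 6=36, EF_Task 7=38, EF_Task 8=45, EF_Task 9=37) = 45; EF_Task 10 = 45+7 = 52
Expected project duration μ = 52 days. Critical path: Task 1 → Task 3 → Task 8 → Task 10.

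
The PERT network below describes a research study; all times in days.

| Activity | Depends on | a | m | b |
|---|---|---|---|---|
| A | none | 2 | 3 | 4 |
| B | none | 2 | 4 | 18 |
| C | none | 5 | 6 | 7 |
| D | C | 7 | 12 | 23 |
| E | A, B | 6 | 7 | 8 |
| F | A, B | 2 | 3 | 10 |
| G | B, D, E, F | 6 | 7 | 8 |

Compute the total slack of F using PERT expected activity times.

9 days

te_A = (2 + 4·3 + 4)/6 = 18/6 = 3
te_B = (2 + 4·4 + 18)/6 = 36/6 = 6
te_C = (5 + 4·6 + 7)/6 = 36/6 = 6
te_D = (7 + 4·12 + 23)/6 = 78/6 = 13
te_E = (6 + 4·7 + 8)/6 = 42/6 = 7
te_F = (2 + 4·3 + 10)/6 = 24/6 = 4
te_G = (6 + 4·7 + 8)/6 = 42/6 = 7

Forward pass:
ES_A = 0; EF_A = 3
ES_B = 0; EF_B = 6
ES_C = 0; EF_C = 6
ES_D = 6; EF_D = 6+13 = 19
ES_E = max(EF_A=3, EF_B=6) = 6; EF_E = 6+7 = 13
ES_F = max(EF_A=3, EF_B=6) = 6; EF_F = 6+4 = 10
ES_G = max(EF_B=6, EF_D=19, EF_E=13, EF_F=10) = 19; EF_G = 19+7 = 26
Expected project duration μ = 26 days. Critical path: C → D → G.

Backward pass:
LF_G = 26; LS_G = 26−7 = 19
LF_F = LS_G = 19; LS_F = 19−4 = 15
LF_E = LS_G = 19; LS_E = 19−7 = 12
LF_D = LS_G = 19; LS_D = 19−13 = 6
LF_C = LS_D = 6; LS_C = 6−6 = 0
LF_B = min(LS_E=12, LS_F=15, LS_G=19) = 12; LS_B = 12−6 = 6
LF_A = min(LS_E=12, LS_F=15) = 12; LS_A = 12−3 = 9
Slack_F = LS_F − ES_F = 15 − 6 = 9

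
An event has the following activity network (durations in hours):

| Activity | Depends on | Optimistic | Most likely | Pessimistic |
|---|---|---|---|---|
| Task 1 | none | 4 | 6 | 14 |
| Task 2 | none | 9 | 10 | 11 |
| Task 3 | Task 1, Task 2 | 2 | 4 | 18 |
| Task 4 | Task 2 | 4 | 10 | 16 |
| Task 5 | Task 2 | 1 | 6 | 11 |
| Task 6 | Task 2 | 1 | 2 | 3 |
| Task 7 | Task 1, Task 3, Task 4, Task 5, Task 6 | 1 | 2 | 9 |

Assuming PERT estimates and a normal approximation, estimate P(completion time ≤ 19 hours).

te_Task 1 = (4 + 4·6 + 14)/6 = 42/6 = 7; σ²_Task 1 = ((14−4)/6)² = 2.778
te_Task 2 = (9 + 4·10 + 11)/6 = 60/6 = 10; σ²_Task 2 = ((11−9)/6)² = 0.111
te_Task 3 = (2 + 4·4 + 18)/6 = 36/6 = 6; σ²_Task 3 = ((18−2)/6)² = 7.111
te_Task 4 = (4 + 4·10 + 16)/6 = 60/6 = 10; σ²_Task 4 = ((16−4)/6)² = 4.000
te_Task 5 = (1 + 4·6 + 11)/6 = 36/6 = 6; σ²_Task 5 = ((11−1)/6)² = 2.778
te_Task 6 = (1 + 4·2 + 3)/6 = 12/6 = 2; σ²_Task 6 = ((3−1)/6)² = 0.111
te_Task 7 = (1 + 4·2 + 9)/6 = 18/6 = 3; σ²_Task 7 = ((9−1)/6)² = 1.778

Forward pass:
ES_Task 1 = 0; EF_Task 1 = 7
ES_Task 2 = 0; EF_Task 2 = 10
ES_Task 3 = max(EF_Task 1=7, EF_Task 2=10) = 10; EF_Task 3 = 10+6 = 16
ES_Task 4 = 10; EF_Task 4 = 10+10 = 20
ES_Task 5 = 10; EF_Task 5 = 10+6 = 16
ES_Task 6 = 10; EF_Task 6 = 10+2 = 12
ES_Task 7 = max(EF_Task 1=7, EF_Task 3=16, EF_Task 4=20, EF_Task 5=16, EF_Task 6=12) = 20; EF_Task 7 = 20+3 = 23
Expected project duration μ = 23 hours. Critical path: Task 2 → Task 4 → Task 7.

Variance along critical path = 0.111 + 4.000 + 1.778 = 5.889; σ = √5.889 = 2.427 hours.
Z = (19 − 23) / 2.427 = -1.648
P(T ≤ 19) = Φ(-1.648) ≈ 0.050

0.050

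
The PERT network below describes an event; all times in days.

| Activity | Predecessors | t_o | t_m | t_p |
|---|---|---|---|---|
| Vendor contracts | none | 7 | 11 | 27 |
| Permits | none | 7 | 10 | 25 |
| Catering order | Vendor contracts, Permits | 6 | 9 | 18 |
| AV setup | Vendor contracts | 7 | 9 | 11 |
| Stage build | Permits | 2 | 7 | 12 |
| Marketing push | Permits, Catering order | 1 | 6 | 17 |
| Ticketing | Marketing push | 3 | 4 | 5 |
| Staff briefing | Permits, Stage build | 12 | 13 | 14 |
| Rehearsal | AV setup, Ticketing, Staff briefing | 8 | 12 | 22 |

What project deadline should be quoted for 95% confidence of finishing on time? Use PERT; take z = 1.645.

55.7 days

te_Vendor contracts = (7 + 4·11 + 27)/6 = 78/6 = 13; σ²_Vendor contracts = ((27−7)/6)² = 11.111
te_Permits = (7 + 4·10 + 25)/6 = 72/6 = 12; σ²_Permits = ((25−7)/6)² = 9.000
te_Catering order = (6 + 4·9 + 18)/6 = 60/6 = 10; σ²_Catering order = ((18−6)/6)² = 4.000
te_AV setup = (7 + 4·9 + 11)/6 = 54/6 = 9; σ²_AV setup = ((11−7)/6)² = 0.444
te_Stage build = (2 + 4·7 + 12)/6 = 42/6 = 7; σ²_Stage build = ((12−2)/6)² = 2.778
te_Marketing push = (1 + 4·6 + 17)/6 = 42/6 = 7; σ²_Marketing push = ((17−1)/6)² = 7.111
te_Ticketing = (3 + 4·4 + 5)/6 = 24/6 = 4; σ²_Ticketing = ((5−3)/6)² = 0.111
te_Staff briefing = (12 + 4·13 + 14)/6 = 78/6 = 13; σ²_Staff briefing = ((14−12)/6)² = 0.111
te_Rehearsal = (8 + 4·12 + 22)/6 = 78/6 = 13; σ²_Rehearsal = ((22−8)/6)² = 5.444

Forward pass:
ES_Vendor contracts = 0; EF_Vendor contracts = 13
ES_Permits = 0; EF_Permits = 12
ES_Catering order = max(EF_Vendor contracts=13, EF_Permits=12) = 13; EF_Catering order = 13+10 = 23
ES_AV setup = 13; EF_AV setup = 13+9 = 22
ES_Stage build = 12; EF_Stage build = 12+7 = 19
ES_Marketing push = max(EF_Permits=12, EF_Catering order=23) = 23; EF_Marketing push = 23+7 = 30
ES_Ticketing = 30; EF_Ticketing = 30+4 = 34
ES_Staff briefing = max(EF_Permits=12, EF_Stage build=19) = 19; EF_Staff briefing = 19+13 = 32
ES_Rehearsal = max(EF_AV setup=22, EF_Ticketing=34, EF_Staff briefing=32) = 34; EF_Rehearsal = 34+13 = 47
Expected project duration μ = 47 days. Critical path: Vendor contracts → Catering order → Marketing push → Ticketing → Rehearsal.

Variance along critical path = 11.111 + 4.000 + 7.111 + 0.111 + 5.444 = 27.778; σ = 5.270 days.
D = μ + z·σ = 47 + 1.645·5.270 = 55.7 days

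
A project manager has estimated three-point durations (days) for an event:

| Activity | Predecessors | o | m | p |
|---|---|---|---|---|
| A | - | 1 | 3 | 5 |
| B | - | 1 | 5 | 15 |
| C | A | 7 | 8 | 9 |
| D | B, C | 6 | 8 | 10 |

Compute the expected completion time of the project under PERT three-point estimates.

te_A = (1 + 4·3 + 5)/6 = 18/6 = 3
te_B = (1 + 4·5 + 15)/6 = 36/6 = 6
te_C = (7 + 4·8 + 9)/6 = 48/6 = 8
te_D = (6 + 4·8 + 10)/6 = 48/6 = 8

Forward pass:
ES_A = 0; EF_A = 3
ES_B = 0; EF_B = 6
ES_C = 3; EF_C = 3+8 = 11
ES_D = max(EF_B=6, EF_C=11) = 11; EF_D = 11+8 = 19
Expected project duration μ = 19 days. Critical path: A → C → D.

19 days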